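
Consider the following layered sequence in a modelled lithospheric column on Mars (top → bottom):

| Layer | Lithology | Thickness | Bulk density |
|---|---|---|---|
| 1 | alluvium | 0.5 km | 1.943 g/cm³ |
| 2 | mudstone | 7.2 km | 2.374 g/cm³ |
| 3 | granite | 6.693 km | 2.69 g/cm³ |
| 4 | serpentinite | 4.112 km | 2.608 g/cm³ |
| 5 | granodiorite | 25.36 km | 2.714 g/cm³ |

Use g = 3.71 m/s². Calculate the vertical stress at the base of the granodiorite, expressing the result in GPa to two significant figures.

alluvium: 1943 kg/m³ × 3.71 m/s² × 500 m = 3.604×10^6 Pa = 3.604×10^-3 GPa
mudstone: 2374 kg/m³ × 3.71 m/s² × 7200 m = 6.341×10^7 Pa = 0.06341 GPa
granite: 2690 kg/m³ × 3.71 m/s² × 6693 m = 6.680×10^7 Pa = 0.06680 GPa
serpentinite: 2608 kg/m³ × 3.71 m/s² × 4112 m = 3.979×10^7 Pa = 0.03979 GPa
granodiorite: 2714 kg/m³ × 3.71 m/s² × 25360 m = 2.553×10^8 Pa = 0.2553 GPa
Total = 3.604×10^-3 + 0.06341 + 0.06680 + 0.03979 + 0.2553 = 0.42895 GPa

0.43 GPa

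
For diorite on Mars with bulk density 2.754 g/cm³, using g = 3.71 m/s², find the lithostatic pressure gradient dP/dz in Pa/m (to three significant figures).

10200 Pa/m

dP/dz = ρg = 2754 kg/m³ × 3.71 m/s² = 10217 Pa/m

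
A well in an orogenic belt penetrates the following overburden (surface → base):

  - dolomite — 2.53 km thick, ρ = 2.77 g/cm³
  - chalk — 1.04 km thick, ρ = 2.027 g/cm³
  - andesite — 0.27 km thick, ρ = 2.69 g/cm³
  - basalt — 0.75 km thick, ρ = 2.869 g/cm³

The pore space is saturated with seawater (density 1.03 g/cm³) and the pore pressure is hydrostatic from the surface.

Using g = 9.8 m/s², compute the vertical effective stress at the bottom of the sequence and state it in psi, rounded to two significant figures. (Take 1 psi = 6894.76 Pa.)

Overburden (lithostatic) stress σ_v:
dolomite: 2770 kg/m³ × 9.8 m/s² × 2530 m = 6.868×10^7 Pa = 68.68 MPa
chalk: 2027 kg/m³ × 9.8 m/s² × 1040 m = 2.066×10^7 Pa = 20.66 MPa
andesite: 2690 kg/m³ × 9.8 m/s² × 270 m = 7.118×10^6 Pa = 7.118 MPa
basalt: 2869 kg/m³ × 9.8 m/s² × 750 m = 2.109×10^7 Pa = 21.09 MPa
Total = 68.68 + 20.66 + 7.118 + 21.09 = 117.54 MPa
Pore pressure P_p = 1030 kg/m³ × 9.8 m/s² × 4590 m = 4.633×10^7 Pa = 46.33 MPa
Effective stress σ' = σ_v − P_p = 117.5 − 46.33 = 71.212 MPa = 10328 psi

10000 psi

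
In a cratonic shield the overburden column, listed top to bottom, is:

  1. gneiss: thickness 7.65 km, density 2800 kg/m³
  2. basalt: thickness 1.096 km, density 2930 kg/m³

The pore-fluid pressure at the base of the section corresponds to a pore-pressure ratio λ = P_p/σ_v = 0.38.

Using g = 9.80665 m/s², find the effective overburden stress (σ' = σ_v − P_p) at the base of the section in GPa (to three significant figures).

0.150 GPa

Overburden (lithostatic) stress σ_v:
gneiss: 2800 kg/m³ × 9.80665 m/s² × 7650 m = 2.101×10^8 Pa = 210.1 MPa
basalt: 2930 kg/m³ × 9.80665 m/s² × 1096 m = 3.149×10^7 Pa = 31.49 MPa
Total = 210.1 + 31.49 = 241.55 MPa
Pore pressure P_p = λ·σ_v = 0.38 × 241.6 MPa = 91.79 MPa
Effective stress σ' = σ_v − P_p = 241.6 − 91.79 = 149.76 MPa = 0.14976 GPa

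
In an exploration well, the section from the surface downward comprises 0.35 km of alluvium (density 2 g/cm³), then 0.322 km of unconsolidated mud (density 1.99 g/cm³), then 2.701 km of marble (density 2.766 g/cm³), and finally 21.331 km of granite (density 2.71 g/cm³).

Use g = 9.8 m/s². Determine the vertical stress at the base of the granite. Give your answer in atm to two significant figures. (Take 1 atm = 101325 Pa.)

6400 atm

alluvium: 2000 kg/m³ × 9.8 m/s² × 350 m = 6.860×10^6 Pa = 67.70 atm
unconsolidated mud: 1990 kg/m³ × 9.8 m/s² × 322 m = 6.280×10^6 Pa = 61.98 atm
marble: 2766 kg/m³ × 9.8 m/s² × 2701 m = 7.322×10^7 Pa = 722.6 atm
granite: 2710 kg/m³ × 9.8 m/s² × 21331 m = 5.665×10^8 Pa = 5591 atm
Total = 67.70 + 61.98 + 722.6 + 5591 = 6443.3 atm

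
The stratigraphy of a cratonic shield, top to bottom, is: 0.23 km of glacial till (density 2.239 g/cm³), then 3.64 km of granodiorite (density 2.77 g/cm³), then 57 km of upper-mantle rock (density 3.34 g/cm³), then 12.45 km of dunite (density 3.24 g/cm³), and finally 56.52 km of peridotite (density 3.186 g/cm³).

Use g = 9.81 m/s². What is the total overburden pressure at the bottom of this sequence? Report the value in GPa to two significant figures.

glacial till: 2239 kg/m³ × 9.81 m/s² × 230 m = 5.052×10^6 Pa = 5.052×10^-3 GPa
granodiorite: 2770 kg/m³ × 9.81 m/s² × 3640 m = 9.891×10^7 Pa = 0.09891 GPa
upper-mantle rock: 3340 kg/m³ × 9.81 m/s² × 57000 m = 1.868×10^9 Pa = 1.868 GPa
dunite: 3240 kg/m³ × 9.81 m/s² × 12450 m = 3.957×10^8 Pa = 0.3957 GPa
peridotite: 3186 kg/m³ × 9.81 m/s² × 56520 m = 1.767×10^9 Pa = 1.767 GPa
Total = 5.052×10^-3 + 0.09891 + 1.868 + 0.3957 + 1.767 = 4.1338 GPa

4.1 GPa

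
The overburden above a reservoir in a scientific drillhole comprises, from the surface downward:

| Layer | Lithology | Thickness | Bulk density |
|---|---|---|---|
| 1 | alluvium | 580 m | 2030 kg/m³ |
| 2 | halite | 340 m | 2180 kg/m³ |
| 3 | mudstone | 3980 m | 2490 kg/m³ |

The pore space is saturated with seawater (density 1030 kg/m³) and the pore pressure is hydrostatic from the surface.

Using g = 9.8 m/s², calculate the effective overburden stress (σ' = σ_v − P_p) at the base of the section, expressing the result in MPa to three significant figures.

66.5 MPa

Overburden (lithostatic) stress σ_v:
alluvium: 2030 kg/m³ × 9.8 m/s² × 580 m = 1.154×10^7 Pa = 11.54 MPa
halite: 2180 kg/m³ × 9.8 m/s² × 340 m = 7.264×10^6 Pa = 7.264 MPa
mudstone: 2490 kg/m³ × 9.8 m/s² × 3980 m = 9.712×10^7 Pa = 97.12 MPa
Total = 11.54 + 7.264 + 97.12 = 115.92 MPa
Pore pressure P_p = 1030 kg/m³ × 9.8 m/s² × 4900 m = 4.946×10^7 Pa = 49.46 MPa
Effective stress σ' = σ_v − P_p = 115.9 − 49.46 = 66.462 MPa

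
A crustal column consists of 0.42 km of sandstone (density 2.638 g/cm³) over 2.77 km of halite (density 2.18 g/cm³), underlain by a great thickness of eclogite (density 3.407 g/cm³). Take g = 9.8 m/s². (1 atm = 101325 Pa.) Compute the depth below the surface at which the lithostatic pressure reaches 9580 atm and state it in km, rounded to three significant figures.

Pressure at base of upper layers: 2638×9.8×420 + 2180×9.8×2770 = 7.004×10^7 Pa = 691.2 atm
Remaining pressure to be supplied by eclogite: 9.707×10^8 − 7.004×10^7 = 9.007×10^8 Pa
Additional depth in eclogite = 9.007×10^8 Pa / (3407 kg/m³ × 9.8 m/s²) = 26975 m
Total depth = 3190 m + 26975 m = 30165 m
= 30.165 km

30.2 km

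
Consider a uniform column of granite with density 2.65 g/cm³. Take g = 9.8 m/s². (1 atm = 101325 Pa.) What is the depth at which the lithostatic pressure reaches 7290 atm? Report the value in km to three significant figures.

h = P/(ρg) = 7290 atm / (2650 kg/m³ × 9.8 m/s²) = 7.387×10^8 Pa / 25970 Pa/m = 28443 m
= 28.443 km

28.4 km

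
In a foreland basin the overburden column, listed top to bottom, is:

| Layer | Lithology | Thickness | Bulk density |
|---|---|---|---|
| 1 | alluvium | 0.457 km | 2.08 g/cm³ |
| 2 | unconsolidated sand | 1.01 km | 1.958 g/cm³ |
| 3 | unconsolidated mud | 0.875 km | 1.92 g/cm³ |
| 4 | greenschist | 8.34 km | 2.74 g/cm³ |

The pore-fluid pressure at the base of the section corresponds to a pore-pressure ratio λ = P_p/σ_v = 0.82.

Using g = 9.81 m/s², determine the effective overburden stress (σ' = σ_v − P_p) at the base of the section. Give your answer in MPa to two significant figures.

48 MPa

Overburden (lithostatic) stress σ_v:
alluvium: 2080 kg/m³ × 9.81 m/s² × 457 m = 9.325×10^6 Pa = 9.325 MPa
unconsolidated sand: 1958 kg/m³ × 9.81 m/s² × 1010 m = 1.940×10^7 Pa = 19.40 MPa
unconsolidated mud: 1920 kg/m³ × 9.81 m/s² × 875 m = 1.648×10^7 Pa = 16.48 MPa
greenschist: 2740 kg/m³ × 9.81 m/s² × 8340 m = 2.242×10^8 Pa = 224.2 MPa
Total = 9.325 + 19.40 + 16.48 + 224.2 = 269.38 MPa
Pore pressure P_p = λ·σ_v = 0.82 × 269.4 MPa = 220.9 MPa
Effective stress σ' = σ_v − P_p = 269.4 − 220.9 = 48.488 MPa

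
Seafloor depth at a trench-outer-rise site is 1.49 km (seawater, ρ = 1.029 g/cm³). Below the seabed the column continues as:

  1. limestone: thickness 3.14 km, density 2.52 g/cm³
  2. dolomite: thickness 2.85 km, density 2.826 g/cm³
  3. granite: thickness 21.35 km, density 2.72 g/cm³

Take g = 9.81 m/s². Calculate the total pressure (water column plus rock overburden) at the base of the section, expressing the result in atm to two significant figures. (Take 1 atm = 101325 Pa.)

seawater: 1029 kg/m³ × 9.81 m/s² × 1490 m = 1.504×10^7 Pa = 148.4 atm
limestone: 2520 kg/m³ × 9.81 m/s² × 3140 m = 7.762×10^7 Pa = 766.1 atm
dolomite: 2826 kg/m³ × 9.81 m/s² × 2850 m = 7.901×10^7 Pa = 779.8 atm
granite: 2720 kg/m³ × 9.81 m/s² × 21350 m = 5.697×10^8 Pa = 5622 atm
Total = 148.4 + 766.1 + 779.8 + 5622 = 7316.7 atm

7300 atm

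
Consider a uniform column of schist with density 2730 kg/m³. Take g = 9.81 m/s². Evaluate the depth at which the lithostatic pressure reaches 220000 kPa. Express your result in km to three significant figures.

h = P/(ρg) = 220000 kPa / (2730 kg/m³ × 9.81 m/s²) = 2.200×10^8 Pa / 26781 Pa/m = 8214.7 m
= 8.2147 km

8.21 km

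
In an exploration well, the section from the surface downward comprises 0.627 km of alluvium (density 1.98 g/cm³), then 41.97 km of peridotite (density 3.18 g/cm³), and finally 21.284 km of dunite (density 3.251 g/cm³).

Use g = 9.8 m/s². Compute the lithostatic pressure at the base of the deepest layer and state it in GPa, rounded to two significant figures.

alluvium: 1980 kg/m³ × 9.8 m/s² × 627 m = 1.217×10^7 Pa = 0.01217 GPa
peridotite: 3180 kg/m³ × 9.8 m/s² × 41970 m = 1.308×10^9 Pa = 1.308 GPa
dunite: 3251 kg/m³ × 9.8 m/s² × 21284 m = 6.781×10^8 Pa = 0.6781 GPa
Total = 0.01217 + 1.308 + 0.6781 = 1.9982 GPa

2.0 GPa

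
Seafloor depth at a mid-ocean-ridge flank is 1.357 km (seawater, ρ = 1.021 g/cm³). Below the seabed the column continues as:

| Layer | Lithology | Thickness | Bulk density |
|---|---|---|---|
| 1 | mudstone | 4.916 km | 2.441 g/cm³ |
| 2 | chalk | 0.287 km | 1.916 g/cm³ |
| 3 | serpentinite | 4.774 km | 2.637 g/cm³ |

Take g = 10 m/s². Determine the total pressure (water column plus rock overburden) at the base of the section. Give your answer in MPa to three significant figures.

265 MPa

seawater: 1021 kg/m³ × 10 m/s² × 1357 m = 1.385×10^7 Pa = 13.85 MPa
mudstone: 2441 kg/m³ × 10 m/s² × 4916 m = 1.200×10^8 Pa = 120.0 MPa
chalk: 1916 kg/m³ × 10 m/s² × 287 m = 5.499×10^6 Pa = 5.499 MPa
serpentinite: 2637 kg/m³ × 10 m/s² × 4774 m = 1.259×10^8 Pa = 125.9 MPa
Total = 13.85 + 120.0 + 5.499 + 125.9 = 265.24 MPa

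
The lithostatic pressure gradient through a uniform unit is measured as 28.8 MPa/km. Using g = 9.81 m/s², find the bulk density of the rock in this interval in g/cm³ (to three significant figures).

2.94 g/cm³

ρ = (dP/dz)/g = 28.8 MPa/km / 9.81 m/s² = 28800 Pa/m / 9.81 m/s² = 2935.8 kg/m³
= 2.936 g/cm³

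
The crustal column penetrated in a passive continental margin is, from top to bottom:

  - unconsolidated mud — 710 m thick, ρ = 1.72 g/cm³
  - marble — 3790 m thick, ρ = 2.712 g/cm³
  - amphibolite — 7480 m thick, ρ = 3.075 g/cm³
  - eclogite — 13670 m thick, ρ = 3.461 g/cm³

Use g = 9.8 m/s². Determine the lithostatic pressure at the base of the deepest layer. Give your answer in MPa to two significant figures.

unconsolidated mud: 1720 kg/m³ × 9.8 m/s² × 710 m = 1.197×10^7 Pa = 11.97 MPa
marble: 2712 kg/m³ × 9.8 m/s² × 3790 m = 1.007×10^8 Pa = 100.7 MPa
amphibolite: 3075 kg/m³ × 9.8 m/s² × 7480 m = 2.254×10^8 Pa = 225.4 MPa
eclogite: 3461 kg/m³ × 9.8 m/s² × 13670 m = 4.637×10^8 Pa = 463.7 MPa
Total = 11.97 + 100.7 + 225.4 + 463.7 = 801.76 MPa

800 MPa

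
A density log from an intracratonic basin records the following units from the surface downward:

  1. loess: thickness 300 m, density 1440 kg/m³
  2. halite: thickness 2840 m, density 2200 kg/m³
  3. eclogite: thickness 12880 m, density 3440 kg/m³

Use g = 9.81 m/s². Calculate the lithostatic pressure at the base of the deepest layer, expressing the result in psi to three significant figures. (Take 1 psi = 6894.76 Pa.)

loess: 1440 kg/m³ × 9.81 m/s² × 300 m = 4.238×10^6 Pa = 614.7 psi
halite: 2200 kg/m³ × 9.81 m/s² × 2840 m = 6.129×10^7 Pa = 8890 psi
eclogite: 3440 kg/m³ × 9.81 m/s² × 12880 m = 4.347×10^8 Pa = 63041 psi
Total = 614.7 + 8890 + 63041 = 72546 psi

72500 psi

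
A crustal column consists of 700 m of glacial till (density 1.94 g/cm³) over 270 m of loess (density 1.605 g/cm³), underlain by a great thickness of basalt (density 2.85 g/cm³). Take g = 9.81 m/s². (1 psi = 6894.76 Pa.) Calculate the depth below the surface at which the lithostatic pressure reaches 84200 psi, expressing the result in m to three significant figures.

21100 m

Pressure at base of upper layers: 1940×9.81×700 + 1605×9.81×270 = 1.757×10^7 Pa = 2549 psi
Remaining pressure to be supplied by basalt: 5.805×10^8 − 1.757×10^7 = 5.630×10^8 Pa
Additional depth in basalt = 5.630×10^8 Pa / (2850 kg/m³ × 9.81 m/s²) = 20136 m
Total depth = 970 m + 20136 m = 21106 m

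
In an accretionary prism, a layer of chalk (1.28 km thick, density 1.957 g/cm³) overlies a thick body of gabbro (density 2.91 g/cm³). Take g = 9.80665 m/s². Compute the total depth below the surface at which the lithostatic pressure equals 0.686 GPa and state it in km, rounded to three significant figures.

24.5 km

Pressure at base of upper layers: 1957×9.80665×1280 = 2.457×10^7 Pa = 0.02457 GPa
Remaining pressure to be supplied by gabbro: 6.860×10^8 − 2.457×10^7 = 6.614×10^8 Pa
Additional depth in gabbro = 6.614×10^8 Pa / (2910 kg/m³ × 9.80665 m/s²) = 23178 m
Total depth = 1280 m + 23178 m = 24458 m
= 24.458 km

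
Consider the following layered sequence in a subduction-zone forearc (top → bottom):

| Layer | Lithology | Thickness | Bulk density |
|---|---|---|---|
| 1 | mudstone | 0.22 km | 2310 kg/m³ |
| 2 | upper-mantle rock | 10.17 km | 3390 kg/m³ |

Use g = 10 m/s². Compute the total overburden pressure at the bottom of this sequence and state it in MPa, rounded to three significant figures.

mudstone: 2310 kg/m³ × 10 m/s² × 220 m = 5.082×10^6 Pa = 5.082 MPa
upper-mantle rock: 3390 kg/m³ × 10 m/s² × 10170 m = 3.448×10^8 Pa = 344.8 MPa
Total = 5.082 + 344.8 = 349.84 MPa

350 MPa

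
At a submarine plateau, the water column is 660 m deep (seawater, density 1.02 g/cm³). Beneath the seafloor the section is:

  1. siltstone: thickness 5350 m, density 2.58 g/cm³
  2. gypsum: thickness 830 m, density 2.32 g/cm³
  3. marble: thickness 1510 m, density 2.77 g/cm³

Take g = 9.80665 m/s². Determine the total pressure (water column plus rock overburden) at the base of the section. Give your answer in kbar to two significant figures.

seawater: 1020 kg/m³ × 9.80665 m/s² × 660 m = 6.602×10^6 Pa = 0.06602 kbar
siltstone: 2580 kg/m³ × 9.80665 m/s² × 5350 m = 1.354×10^8 Pa = 1.354 kbar
gypsum: 2320 kg/m³ × 9.80665 m/s² × 830 m = 1.888×10^7 Pa = 0.1888 kbar
marble: 2770 kg/m³ × 9.80665 m/s² × 1510 m = 4.102×10^7 Pa = 0.4102 kbar
Total = 0.06602 + 1.354 + 0.1888 + 0.4102 = 2.0186 kbar

2.0 kbar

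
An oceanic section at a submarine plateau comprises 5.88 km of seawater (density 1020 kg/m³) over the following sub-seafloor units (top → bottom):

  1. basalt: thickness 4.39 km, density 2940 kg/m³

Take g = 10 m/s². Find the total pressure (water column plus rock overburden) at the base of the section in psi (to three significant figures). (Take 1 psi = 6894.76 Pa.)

seawater: 1020 kg/m³ × 10 m/s² × 5880 m = 5.998×10^7 Pa = 8699 psi
basalt: 2940 kg/m³ × 10 m/s² × 4390 m = 1.291×10^8 Pa = 18719 psi
Total = 8699 + 18719 = 27418 psi

27400 psi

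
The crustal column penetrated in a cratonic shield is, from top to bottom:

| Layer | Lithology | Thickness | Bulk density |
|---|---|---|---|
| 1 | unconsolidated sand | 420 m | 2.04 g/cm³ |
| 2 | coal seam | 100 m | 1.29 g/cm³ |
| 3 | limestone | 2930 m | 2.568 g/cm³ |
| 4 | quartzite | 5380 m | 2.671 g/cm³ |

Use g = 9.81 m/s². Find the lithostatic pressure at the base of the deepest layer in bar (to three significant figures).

2240 bar

unconsolidated sand: 2040 kg/m³ × 9.81 m/s² × 420 m = 8.405×10^6 Pa = 84.05 bar
coal seam: 1290 kg/m³ × 9.81 m/s² × 100 m = 1.265×10^6 Pa = 12.65 bar
limestone: 2568 kg/m³ × 9.81 m/s² × 2930 m = 7.381×10^7 Pa = 738.1 bar
quartzite: 2671 kg/m³ × 9.81 m/s² × 5380 m = 1.410×10^8 Pa = 1410 bar
Total = 84.05 + 12.65 + 738.1 + 1410 = 2244.5 bar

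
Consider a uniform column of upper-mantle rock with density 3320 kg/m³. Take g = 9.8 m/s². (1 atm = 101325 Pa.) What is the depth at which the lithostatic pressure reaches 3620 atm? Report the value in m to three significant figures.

11300 m

h = P/(ρg) = 3620 atm / (3320 kg/m³ × 9.8 m/s²) = 3.668×10^8 Pa / 32536 Pa/m = 11274 m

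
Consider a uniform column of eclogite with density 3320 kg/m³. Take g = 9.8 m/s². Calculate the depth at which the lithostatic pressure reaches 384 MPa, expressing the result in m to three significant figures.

h = P/(ρg) = 384 MPa / (3320 kg/m³ × 9.8 m/s²) = 3.840×10^8 Pa / 32536 Pa/m = 11802 m

11800 m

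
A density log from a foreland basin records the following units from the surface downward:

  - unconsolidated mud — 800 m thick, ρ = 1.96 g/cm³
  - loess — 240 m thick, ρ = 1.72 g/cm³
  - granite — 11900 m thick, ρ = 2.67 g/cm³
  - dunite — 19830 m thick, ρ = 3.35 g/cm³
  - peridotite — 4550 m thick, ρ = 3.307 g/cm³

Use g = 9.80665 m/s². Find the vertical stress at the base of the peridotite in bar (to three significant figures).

11300 bar

unconsolidated mud: 1960 kg/m³ × 9.80665 m/s² × 800 m = 1.538×10^7 Pa = 153.8 bar
loess: 1720 kg/m³ × 9.80665 m/s² × 240 m = 4.048×10^6 Pa = 40.48 bar
granite: 2670 kg/m³ × 9.80665 m/s² × 11900 m = 3.116×10^8 Pa = 3116 bar
dunite: 3350 kg/m³ × 9.80665 m/s² × 19830 m = 6.515×10^8 Pa = 6515 bar
peridotite: 3307 kg/m³ × 9.80665 m/s² × 4550 m = 1.476×10^8 Pa = 1476 bar
Total = 153.8 + 40.48 + 3116 + 6515 + 1476 = 11300 bar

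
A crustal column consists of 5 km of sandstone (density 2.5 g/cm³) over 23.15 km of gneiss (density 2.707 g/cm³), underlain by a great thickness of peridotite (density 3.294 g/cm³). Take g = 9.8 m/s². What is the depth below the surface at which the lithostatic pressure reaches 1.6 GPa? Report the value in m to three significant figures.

Pressure at base of upper layers: 2500×9.8×5000 + 2707×9.8×23150 = 7.366×10^8 Pa = 0.7366 GPa
Remaining pressure to be supplied by peridotite: 1.600×10^9 − 7.366×10^8 = 8.634×10^8 Pa
Additional depth in peridotite = 8.634×10^8 Pa / (3294 kg/m³ × 9.8 m/s²) = 26745 m
Total depth = 28150 m + 26745 m = 54895 m

54900 m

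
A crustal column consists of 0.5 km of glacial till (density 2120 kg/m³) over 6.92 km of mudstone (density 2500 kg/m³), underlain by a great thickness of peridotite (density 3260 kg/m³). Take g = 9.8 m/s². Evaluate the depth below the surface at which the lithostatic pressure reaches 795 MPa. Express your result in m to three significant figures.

26700 m

Pressure at base of upper layers: 2120×9.8×500 + 2500×9.8×6920 = 1.799×10^8 Pa = 179.9 MPa
Remaining pressure to be supplied by peridotite: 7.950×10^8 − 1.799×10^8 = 6.151×10^8 Pa
Additional depth in peridotite = 6.151×10^8 Pa / (3260 kg/m³ × 9.8 m/s²) = 19252 m
Total depth = 7420 m + 19252 m = 26672 m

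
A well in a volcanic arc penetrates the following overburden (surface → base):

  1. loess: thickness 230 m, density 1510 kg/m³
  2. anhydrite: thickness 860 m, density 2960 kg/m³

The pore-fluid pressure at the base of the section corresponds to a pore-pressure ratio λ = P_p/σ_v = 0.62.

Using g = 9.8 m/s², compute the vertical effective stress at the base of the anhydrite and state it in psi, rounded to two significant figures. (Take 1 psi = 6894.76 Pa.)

Overburden (lithostatic) stress σ_v:
loess: 1510 kg/m³ × 9.8 m/s² × 230 m = 3.404×10^6 Pa = 3.404 MPa
anhydrite: 2960 kg/m³ × 9.8 m/s² × 860 m = 2.495×10^7 Pa = 24.95 MPa
Total = 3.404 + 24.95 = 28.350 MPa
Pore pressure P_p = λ·σ_v = 0.62 × 28.35 MPa = 17.58 MPa
Effective stress σ' = σ_v − P_p = 28.35 − 17.58 = 10.773 MPa = 1562.5 psi

1600 psi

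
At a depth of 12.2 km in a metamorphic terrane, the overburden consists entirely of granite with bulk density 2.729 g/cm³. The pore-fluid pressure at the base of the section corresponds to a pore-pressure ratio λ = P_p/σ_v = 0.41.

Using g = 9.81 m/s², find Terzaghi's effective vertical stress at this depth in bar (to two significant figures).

1900 bar

Overburden (lithostatic) stress σ_v:
granite: 2729 kg/m³ × 9.81 m/s² × 12200 m = 3.266×10^8 Pa = 326.6 MPa
Pore pressure P_p = λ·σ_v = 0.41 × 326.6 MPa = 133.9 MPa
Effective stress σ' = σ_v − P_p = 326.6 − 133.9 = 192.70 MPa = 1927.0 bar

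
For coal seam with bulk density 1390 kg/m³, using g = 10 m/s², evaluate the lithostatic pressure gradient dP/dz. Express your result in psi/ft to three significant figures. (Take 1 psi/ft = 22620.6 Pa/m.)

dP/dz = ρg = 1390 kg/m³ × 10 m/s² = 13900 Pa/m
= 13900 Pa/m × (1 psi/ft / 22621 Pa/m) = 0.61448 psi/ft

0.614 psi/ft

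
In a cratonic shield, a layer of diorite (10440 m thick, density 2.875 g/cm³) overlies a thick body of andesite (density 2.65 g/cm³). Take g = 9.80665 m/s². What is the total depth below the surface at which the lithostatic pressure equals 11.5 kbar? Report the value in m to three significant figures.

43400 m

Pressure at base of upper layers: 2875×9.80665×10440 = 2.943×10^8 Pa = 2.943 kbar
Remaining pressure to be supplied by andesite: 1.150×10^9 − 2.943×10^8 = 8.557×10^8 Pa
Additional depth in andesite = 8.557×10^8 Pa / (2650 kg/m³ × 9.80665 m/s²) = 32925 m
Total depth = 10440 m + 32925 m = 43365 m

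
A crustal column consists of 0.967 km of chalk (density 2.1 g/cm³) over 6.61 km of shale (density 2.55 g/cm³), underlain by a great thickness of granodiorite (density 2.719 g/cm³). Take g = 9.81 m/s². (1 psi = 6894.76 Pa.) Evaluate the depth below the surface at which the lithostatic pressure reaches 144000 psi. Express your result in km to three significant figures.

37.9 km

Pressure at base of upper layers: 2100×9.81×967 + 2550×9.81×6610 = 1.853×10^8 Pa = 26872 psi
Remaining pressure to be supplied by granodiorite: 9.928×10^8 − 1.853×10^8 = 8.076×10^8 Pa
Additional depth in granodiorite = 8.076×10^8 Pa / (2719 kg/m³ × 9.81 m/s²) = 30276 m
Total depth = 7577 m + 30276 m = 37853 m
= 37.853 km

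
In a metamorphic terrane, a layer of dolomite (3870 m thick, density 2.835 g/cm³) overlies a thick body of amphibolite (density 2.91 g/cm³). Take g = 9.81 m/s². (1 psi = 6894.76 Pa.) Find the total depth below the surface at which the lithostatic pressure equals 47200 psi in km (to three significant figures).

Pressure at base of upper layers: 2835×9.81×3870 = 1.076×10^8 Pa = 15610 psi
Remaining pressure to be supplied by amphibolite: 3.254×10^8 − 1.076×10^8 = 2.178×10^8 Pa
Additional depth in amphibolite = 2.178×10^8 Pa / (2910 kg/m³ × 9.81 m/s²) = 7629.6 m
Total depth = 3870 m + 7629.6 m = 11500 m
= 11.500 km

11.5 km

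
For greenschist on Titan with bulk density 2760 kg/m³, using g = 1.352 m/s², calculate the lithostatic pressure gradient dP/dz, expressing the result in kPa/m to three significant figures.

dP/dz = ρg = 2760 kg/m³ × 1.352 m/s² = 3731.5 Pa/m
= 3731.5 Pa/m × (1 kPa/m / 1000.0 Pa/m) = 3.7315 kPa/m

3.73 kPa/m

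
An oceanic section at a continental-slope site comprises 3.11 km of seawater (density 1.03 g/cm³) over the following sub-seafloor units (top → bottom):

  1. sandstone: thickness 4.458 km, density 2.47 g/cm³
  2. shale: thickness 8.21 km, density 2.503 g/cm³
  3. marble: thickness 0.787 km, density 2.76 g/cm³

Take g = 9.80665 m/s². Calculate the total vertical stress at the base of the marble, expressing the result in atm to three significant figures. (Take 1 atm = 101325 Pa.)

seawater: 1030 kg/m³ × 9.80665 m/s² × 3110 m = 3.141×10^7 Pa = 310.0 atm
sandstone: 2470 kg/m³ × 9.80665 m/s² × 4458 m = 1.080×10^8 Pa = 1066 atm
shale: 2503 kg/m³ × 9.80665 m/s² × 8210 m = 2.015×10^8 Pa = 1989 atm
marble: 2760 kg/m³ × 9.80665 m/s² × 787 m = 2.130×10^7 Pa = 210.2 atm
Total = 310.0 + 1066 + 1989 + 210.2 = 3574.8 atm

3570 atm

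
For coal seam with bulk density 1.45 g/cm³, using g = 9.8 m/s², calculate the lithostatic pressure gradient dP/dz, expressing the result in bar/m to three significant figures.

dP/dz = ρg = 1450 kg/m³ × 9.8 m/s² = 14210 Pa/m
= 14210 Pa/m × (1 bar/m / 1.0000×10^5 Pa/m) = 0.14210 bar/m

0.142 bar/m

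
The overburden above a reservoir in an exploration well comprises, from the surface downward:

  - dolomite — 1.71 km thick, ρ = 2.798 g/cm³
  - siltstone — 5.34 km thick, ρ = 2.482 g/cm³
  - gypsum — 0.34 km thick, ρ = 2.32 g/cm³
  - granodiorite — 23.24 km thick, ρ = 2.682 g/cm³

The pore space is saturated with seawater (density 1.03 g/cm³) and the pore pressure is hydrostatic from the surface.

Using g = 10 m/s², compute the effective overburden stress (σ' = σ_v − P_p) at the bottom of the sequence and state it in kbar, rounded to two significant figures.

5.0 kbar

Overburden (lithostatic) stress σ_v:
dolomite: 2798 kg/m³ × 10 m/s² × 1710 m = 4.785×10^7 Pa = 47.85 MPa
siltstone: 2482 kg/m³ × 10 m/s² × 5340 m = 1.325×10^8 Pa = 132.5 MPa
gypsum: 2320 kg/m³ × 10 m/s² × 340 m = 7.888×10^6 Pa = 7.888 MPa
granodiorite: 2682 kg/m³ × 10 m/s² × 23240 m = 6.233×10^8 Pa = 623.3 MPa
Total = 47.85 + 132.5 + 7.888 + 623.3 = 811.57 MPa
Pore pressure P_p = 1030 kg/m³ × 10 m/s² × 30630 m = 3.155×10^8 Pa = 315.5 MPa
Effective stress σ' = σ_v − P_p = 811.6 − 315.5 = 496.08 MPa = 4.9608 kbar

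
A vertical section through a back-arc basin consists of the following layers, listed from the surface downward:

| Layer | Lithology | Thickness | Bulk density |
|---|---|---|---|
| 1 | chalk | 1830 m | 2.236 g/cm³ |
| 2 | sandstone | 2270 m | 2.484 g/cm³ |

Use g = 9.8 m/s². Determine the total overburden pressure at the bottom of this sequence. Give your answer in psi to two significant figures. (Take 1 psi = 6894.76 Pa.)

chalk: 2236 kg/m³ × 9.8 m/s² × 1830 m = 4.010×10^7 Pa = 5816 psi
sandstone: 2484 kg/m³ × 9.8 m/s² × 2270 m = 5.526×10^7 Pa = 8015 psi
Total = 5816 + 8015 = 13831 psi

14000 psi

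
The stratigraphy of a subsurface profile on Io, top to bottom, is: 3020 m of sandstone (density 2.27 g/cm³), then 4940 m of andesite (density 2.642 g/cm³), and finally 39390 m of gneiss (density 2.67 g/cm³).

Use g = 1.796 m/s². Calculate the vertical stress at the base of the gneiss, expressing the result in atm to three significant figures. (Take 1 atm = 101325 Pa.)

sandstone: 2270 kg/m³ × 1.796 m/s² × 3020 m = 1.231×10^7 Pa = 121.5 atm
andesite: 2642 kg/m³ × 1.796 m/s² × 4940 m = 2.344×10^7 Pa = 231.3 atm
gneiss: 2670 kg/m³ × 1.796 m/s² × 39390 m = 1.889×10^8 Pa = 1864 atm
Total = 121.5 + 231.3 + 1864 = 2217.0 atm

2220 atm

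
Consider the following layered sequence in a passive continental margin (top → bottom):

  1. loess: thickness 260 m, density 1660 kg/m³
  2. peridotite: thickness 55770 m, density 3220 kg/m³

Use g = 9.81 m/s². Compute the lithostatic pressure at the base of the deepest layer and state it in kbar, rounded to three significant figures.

17.7 kbar

loess: 1660 kg/m³ × 9.81 m/s² × 260 m = 4.234×10^6 Pa = 0.04234 kbar
peridotite: 3220 kg/m³ × 9.81 m/s² × 55770 m = 1.762×10^9 Pa = 17.62 kbar
Total = 0.04234 + 17.62 = 17.659 kbar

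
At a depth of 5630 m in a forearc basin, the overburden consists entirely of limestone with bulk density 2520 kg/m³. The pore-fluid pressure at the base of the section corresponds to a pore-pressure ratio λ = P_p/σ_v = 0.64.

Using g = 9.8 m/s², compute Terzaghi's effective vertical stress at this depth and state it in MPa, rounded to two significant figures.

Overburden (lithostatic) stress σ_v:
limestone: 2520 kg/m³ × 9.8 m/s² × 5630 m = 1.390×10^8 Pa = 139.0 MPa
Pore pressure P_p = λ·σ_v = 0.64 × 139.0 MPa = 88.98 MPa
Effective stress σ' = σ_v − P_p = 139.0 − 88.98 = 50.054 MPa

50 MPa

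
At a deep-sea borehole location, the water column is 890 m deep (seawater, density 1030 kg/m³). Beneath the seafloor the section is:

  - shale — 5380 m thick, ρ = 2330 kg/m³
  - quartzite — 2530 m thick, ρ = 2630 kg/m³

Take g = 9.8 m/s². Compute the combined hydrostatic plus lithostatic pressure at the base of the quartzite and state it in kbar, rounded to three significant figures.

seawater: 1030 kg/m³ × 9.8 m/s² × 890 m = 8.984×10^6 Pa = 0.08984 kbar
shale: 2330 kg/m³ × 9.8 m/s² × 5380 m = 1.228×10^8 Pa = 1.228 kbar
quartzite: 2630 kg/m³ × 9.8 m/s² × 2530 m = 6.521×10^7 Pa = 0.6521 kbar
Total = 0.08984 + 1.228 + 0.6521 = 1.9704 kbar

1.97 kbar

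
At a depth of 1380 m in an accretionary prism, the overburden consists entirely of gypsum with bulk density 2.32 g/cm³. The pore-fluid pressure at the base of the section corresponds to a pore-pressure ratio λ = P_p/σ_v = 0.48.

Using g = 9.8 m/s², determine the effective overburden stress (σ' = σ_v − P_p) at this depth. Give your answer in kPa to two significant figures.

16000 kPa

Overburden (lithostatic) stress σ_v:
gypsum: 2320 kg/m³ × 9.8 m/s² × 1380 m = 3.138×10^7 Pa = 31.38 MPa
Pore pressure P_p = λ·σ_v = 0.48 × 31.38 MPa = 15.06 MPa
Effective stress σ' = σ_v − P_p = 31.38 − 15.06 = 16.315 MPa = 16315 kPa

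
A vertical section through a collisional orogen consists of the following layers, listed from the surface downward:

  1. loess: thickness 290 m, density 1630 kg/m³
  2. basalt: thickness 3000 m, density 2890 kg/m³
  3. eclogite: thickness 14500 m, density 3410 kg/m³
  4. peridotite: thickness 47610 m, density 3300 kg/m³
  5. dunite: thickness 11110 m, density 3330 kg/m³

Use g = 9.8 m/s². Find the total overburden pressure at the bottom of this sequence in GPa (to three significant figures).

2.48 GPa

loess: 1630 kg/m³ × 9.8 m/s² × 290 m = 4.632×10^6 Pa = 4.632×10^-3 GPa
basalt: 2890 kg/m³ × 9.8 m/s² × 3000 m = 8.497×10^7 Pa = 0.08497 GPa
eclogite: 3410 kg/m³ × 9.8 m/s² × 14500 m = 4.846×10^8 Pa = 0.4846 GPa
peridotite: 3300 kg/m³ × 9.8 m/s² × 47610 m = 1.540×10^9 Pa = 1.540 GPa
dunite: 3330 kg/m³ × 9.8 m/s² × 11110 m = 3.626×10^8 Pa = 0.3626 GPa
Total = 4.632×10^-3 + 0.08497 + 0.4846 + 1.540 + 0.3626 = 2.4764 GPa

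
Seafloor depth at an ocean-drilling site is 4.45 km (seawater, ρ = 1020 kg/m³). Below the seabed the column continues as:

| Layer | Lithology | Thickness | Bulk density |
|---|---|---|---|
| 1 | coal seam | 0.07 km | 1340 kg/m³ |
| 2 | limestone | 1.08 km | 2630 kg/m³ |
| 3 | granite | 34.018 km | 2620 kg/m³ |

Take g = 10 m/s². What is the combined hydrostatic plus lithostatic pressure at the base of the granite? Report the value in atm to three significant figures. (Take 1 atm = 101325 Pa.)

seawater: 1020 kg/m³ × 10 m/s² × 4450 m = 4.539×10^7 Pa = 448.0 atm
coal seam: 1340 kg/m³ × 10 m/s² × 70 m = 9.380×10^5 Pa = 9.257 atm
limestone: 2630 kg/m³ × 10 m/s² × 1080 m = 2.840×10^7 Pa = 280.3 atm
granite: 2620 kg/m³ × 10 m/s² × 34018 m = 8.913×10^8 Pa = 8796 atm
Total = 448.0 + 9.257 + 280.3 + 8796 = 9533.7 atm

9530 atm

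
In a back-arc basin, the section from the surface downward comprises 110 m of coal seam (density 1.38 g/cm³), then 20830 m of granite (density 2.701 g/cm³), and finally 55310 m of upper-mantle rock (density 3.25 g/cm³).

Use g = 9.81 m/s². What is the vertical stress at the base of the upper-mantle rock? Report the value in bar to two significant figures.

coal seam: 1380 kg/m³ × 9.81 m/s² × 110 m = 1.489×10^6 Pa = 14.89 bar
granite: 2701 kg/m³ × 9.81 m/s² × 20830 m = 5.519×10^8 Pa = 5519 bar
upper-mantle rock: 3250 kg/m³ × 9.81 m/s² × 55310 m = 1.763×10^9 Pa = 17634 bar
Total = 14.89 + 5519 + 17634 = 23168 bar

23000 bar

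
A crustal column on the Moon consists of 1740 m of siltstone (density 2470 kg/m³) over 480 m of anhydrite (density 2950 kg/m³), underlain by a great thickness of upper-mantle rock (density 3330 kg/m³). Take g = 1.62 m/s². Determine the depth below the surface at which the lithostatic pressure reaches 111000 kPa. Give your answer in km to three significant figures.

21.1 km

Pressure at base of upper layers: 2470×1.62×1740 + 2950×1.62×480 = 9.256×10^6 Pa = 9256 kPa
Remaining pressure to be supplied by upper-mantle rock: 1.110×10^8 − 9.256×10^6 = 1.017×10^8 Pa
Additional depth in upper-mantle rock = 1.017×10^8 Pa / (3330 kg/m³ × 1.62 m/s²) = 18860 m
Total depth = 2220 m + 18860 m = 21080 m
= 21.080 km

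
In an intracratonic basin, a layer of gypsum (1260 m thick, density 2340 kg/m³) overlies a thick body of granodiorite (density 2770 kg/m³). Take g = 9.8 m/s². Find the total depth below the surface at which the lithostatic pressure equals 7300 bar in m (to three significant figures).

27100 m

Pressure at base of upper layers: 2340×9.8×1260 = 2.889×10^7 Pa = 288.9 bar
Remaining pressure to be supplied by granodiorite: 7.300×10^8 − 2.889×10^7 = 7.011×10^8 Pa
Additional depth in granodiorite = 7.011×10^8 Pa / (2770 kg/m³ × 9.8 m/s²) = 25827 m
Total depth = 1260 m + 25827 m = 27087 m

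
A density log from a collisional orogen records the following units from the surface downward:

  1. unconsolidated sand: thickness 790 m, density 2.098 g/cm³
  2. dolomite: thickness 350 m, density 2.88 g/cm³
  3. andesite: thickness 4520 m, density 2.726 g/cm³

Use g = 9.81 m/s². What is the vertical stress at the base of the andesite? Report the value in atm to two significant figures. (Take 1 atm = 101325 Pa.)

1500 atm

unconsolidated sand: 2098 kg/m³ × 9.81 m/s² × 790 m = 1.626×10^7 Pa = 160.5 atm
dolomite: 2880 kg/m³ × 9.81 m/s² × 350 m = 9.888×10^6 Pa = 97.59 atm
andesite: 2726 kg/m³ × 9.81 m/s² × 4520 m = 1.209×10^8 Pa = 1193 atm
Total = 160.5 + 97.59 + 1193 = 1451.0 atm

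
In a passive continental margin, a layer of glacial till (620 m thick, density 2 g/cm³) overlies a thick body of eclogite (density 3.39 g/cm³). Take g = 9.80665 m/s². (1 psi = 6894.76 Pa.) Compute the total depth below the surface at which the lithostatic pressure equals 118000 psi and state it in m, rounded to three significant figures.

24700 m

Pressure at base of upper layers: 2000×9.80665×620 = 1.216×10^7 Pa = 1764 psi
Remaining pressure to be supplied by eclogite: 8.136×10^8 − 1.216×10^7 = 8.014×10^8 Pa
Additional depth in eclogite = 8.014×10^8 Pa / (3390 kg/m³ × 9.80665 m/s²) = 24107 m
Total depth = 620 m + 24107 m = 24727 m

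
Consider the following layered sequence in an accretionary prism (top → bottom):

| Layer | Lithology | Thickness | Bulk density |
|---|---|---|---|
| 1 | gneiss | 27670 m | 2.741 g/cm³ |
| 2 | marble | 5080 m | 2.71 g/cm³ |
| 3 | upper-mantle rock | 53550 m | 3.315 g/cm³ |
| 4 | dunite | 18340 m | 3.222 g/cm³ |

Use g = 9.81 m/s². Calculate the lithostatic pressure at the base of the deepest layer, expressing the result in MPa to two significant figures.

gneiss: 2741 kg/m³ × 9.81 m/s² × 27670 m = 7.440×10^8 Pa = 744.0 MPa
marble: 2710 kg/m³ × 9.81 m/s² × 5080 m = 1.351×10^8 Pa = 135.1 MPa
upper-mantle rock: 3315 kg/m³ × 9.81 m/s² × 53550 m = 1.741×10^9 Pa = 1741 MPa
dunite: 3222 kg/m³ × 9.81 m/s² × 18340 m = 5.797×10^8 Pa = 579.7 MPa
Total = 744.0 + 135.1 + 1741 + 579.7 = 3200.2 MPa

3200 MPa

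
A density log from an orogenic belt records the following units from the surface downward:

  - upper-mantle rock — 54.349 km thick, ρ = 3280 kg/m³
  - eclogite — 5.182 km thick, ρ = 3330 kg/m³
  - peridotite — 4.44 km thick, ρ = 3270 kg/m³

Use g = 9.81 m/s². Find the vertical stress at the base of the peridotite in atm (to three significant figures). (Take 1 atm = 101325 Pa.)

20300 atm

upper-mantle rock: 3280 kg/m³ × 9.81 m/s² × 54349 m = 1.749×10^9 Pa = 17259 atm
eclogite: 3330 kg/m³ × 9.81 m/s² × 5182 m = 1.693×10^8 Pa = 1671 atm
peridotite: 3270 kg/m³ × 9.81 m/s² × 4440 m = 1.424×10^8 Pa = 1406 atm
Total = 17259 + 1671 + 1406 = 20335 atm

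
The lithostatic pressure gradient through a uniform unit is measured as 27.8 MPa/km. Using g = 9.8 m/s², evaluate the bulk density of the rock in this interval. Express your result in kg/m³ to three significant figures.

2840 kg/m³

ρ = (dP/dz)/g = 27.8 MPa/km / 9.8 m/s² = 27800 Pa/m / 9.8 m/s² = 2836.7 kg/m³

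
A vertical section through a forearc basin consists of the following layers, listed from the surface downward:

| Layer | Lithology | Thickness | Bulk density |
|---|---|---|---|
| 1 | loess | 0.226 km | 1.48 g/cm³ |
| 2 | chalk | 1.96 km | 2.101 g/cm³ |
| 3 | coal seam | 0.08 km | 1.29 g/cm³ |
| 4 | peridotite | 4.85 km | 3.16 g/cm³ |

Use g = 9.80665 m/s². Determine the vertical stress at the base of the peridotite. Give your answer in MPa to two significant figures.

190 MPa

loess: 1480 kg/m³ × 9.80665 m/s² × 226 m = 3.280×10^6 Pa = 3.280 MPa
chalk: 2101 kg/m³ × 9.80665 m/s² × 1960 m = 4.038×10^7 Pa = 40.38 MPa
coal seam: 1290 kg/m³ × 9.80665 m/s² × 80 m = 1.012×10^6 Pa = 1.012 MPa
peridotite: 3160 kg/m³ × 9.80665 m/s² × 4850 m = 1.503×10^8 Pa = 150.3 MPa
Total = 3.280 + 40.38 + 1.012 + 150.3 = 194.97 MPa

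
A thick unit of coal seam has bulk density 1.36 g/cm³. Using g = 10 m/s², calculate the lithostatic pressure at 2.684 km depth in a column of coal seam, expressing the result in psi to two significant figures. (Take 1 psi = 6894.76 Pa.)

coal seam: 1360 kg/m³ × 10 m/s² × 2684 m = 3.650×10^7 Pa = 5294 psi

5300 psi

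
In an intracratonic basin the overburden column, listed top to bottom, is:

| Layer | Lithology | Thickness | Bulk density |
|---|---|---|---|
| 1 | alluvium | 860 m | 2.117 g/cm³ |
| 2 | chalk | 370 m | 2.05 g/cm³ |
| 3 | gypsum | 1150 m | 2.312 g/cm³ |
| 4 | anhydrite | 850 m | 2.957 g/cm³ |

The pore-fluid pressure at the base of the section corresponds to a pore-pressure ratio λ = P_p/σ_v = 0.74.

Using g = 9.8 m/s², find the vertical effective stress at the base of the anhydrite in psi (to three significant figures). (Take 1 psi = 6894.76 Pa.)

Overburden (lithostatic) stress σ_v:
alluvium: 2117 kg/m³ × 9.8 m/s² × 860 m = 1.784×10^7 Pa = 17.84 MPa
chalk: 2050 kg/m³ × 9.8 m/s² × 370 m = 7.433×10^6 Pa = 7.433 MPa
gypsum: 2312 kg/m³ × 9.8 m/s² × 1150 m = 2.606×10^7 Pa = 26.06 MPa
anhydrite: 2957 kg/m³ × 9.8 m/s² × 850 m = 2.463×10^7 Pa = 24.63 MPa
Total = 17.84 + 7.433 + 26.06 + 24.63 = 75.963 MPa
Pore pressure P_p = λ·σ_v = 0.74 × 75.96 MPa = 56.21 MPa
Effective stress σ' = σ_v − P_p = 75.96 − 56.21 = 19.750 MPa = 2864.6 psi

2860 psi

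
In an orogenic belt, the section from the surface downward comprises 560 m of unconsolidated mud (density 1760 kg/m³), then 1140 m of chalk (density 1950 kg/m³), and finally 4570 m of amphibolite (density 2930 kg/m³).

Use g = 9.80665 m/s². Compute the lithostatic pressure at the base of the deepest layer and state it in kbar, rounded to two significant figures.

1.6 kbar

unconsolidated mud: 1760 kg/m³ × 9.80665 m/s² × 560 m = 9.665×10^6 Pa = 0.09665 kbar
chalk: 1950 kg/m³ × 9.80665 m/s² × 1140 m = 2.180×10^7 Pa = 0.2180 kbar
amphibolite: 2930 kg/m³ × 9.80665 m/s² × 4570 m = 1.313×10^8 Pa = 1.313 kbar
Total = 0.09665 + 0.2180 + 1.313 = 1.6278 kbar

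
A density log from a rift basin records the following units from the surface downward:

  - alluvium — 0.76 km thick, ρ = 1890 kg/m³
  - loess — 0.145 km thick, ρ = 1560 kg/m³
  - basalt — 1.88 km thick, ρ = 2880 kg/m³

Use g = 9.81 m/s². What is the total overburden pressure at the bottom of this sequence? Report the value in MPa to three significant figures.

69.4 MPa

alluvium: 1890 kg/m³ × 9.81 m/s² × 760 m = 1.409×10^7 Pa = 14.09 MPa
loess: 1560 kg/m³ × 9.81 m/s² × 145 m = 2.219×10^6 Pa = 2.219 MPa
basalt: 2880 kg/m³ × 9.81 m/s² × 1880 m = 5.312×10^7 Pa = 53.12 MPa
Total = 14.09 + 2.219 + 53.12 = 69.425 MPa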